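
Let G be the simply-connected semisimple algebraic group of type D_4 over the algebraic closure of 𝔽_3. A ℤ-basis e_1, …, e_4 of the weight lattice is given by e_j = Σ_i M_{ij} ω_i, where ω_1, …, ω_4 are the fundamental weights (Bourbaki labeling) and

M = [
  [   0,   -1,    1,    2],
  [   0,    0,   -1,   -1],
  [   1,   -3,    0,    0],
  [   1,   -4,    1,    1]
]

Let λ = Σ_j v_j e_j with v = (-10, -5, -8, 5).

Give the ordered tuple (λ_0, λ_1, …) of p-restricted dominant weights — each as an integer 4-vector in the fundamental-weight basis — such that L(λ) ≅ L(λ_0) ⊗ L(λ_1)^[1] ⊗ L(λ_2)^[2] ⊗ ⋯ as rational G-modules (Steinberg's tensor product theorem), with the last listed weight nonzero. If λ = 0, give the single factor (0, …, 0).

((1, 0, 2, 1), (2, 1, 1, 2))

Converting to the ω-basis (c_i = row i of M dotted with v = (-10, -5, -8, 5)):
  c_1 = (0)·(-10) + (-1)·(-5) + (1)·(-8) + 2·5 = 7
  c_2 = (0)·(-10) + (0)·(-5) + (-1)·(-8) + (-1)·(5) = 3
  c_3 = (1)·(-10) + (-3)·(-5) + (0)·(-8) + 0·5 = 5
  c_4 = (1)·(-10) + (-4)·(-5) + (1)·(-8) + 1·5 = 7
Writing each c_i in base p = 3:
  c_1 = 7 = 1·3^0 + 2·3^1
  c_2 = 3 = 0·3^0 + 1·3^1
  c_3 = 5 = 2·3^0 + 1·3^1
  c_4 = 7 = 1·3^0 + 2·3^1
p-restricted factor λ_0 = (1, 0, 2, 1)
p-restricted factor λ_1 = (2, 1, 1, 2)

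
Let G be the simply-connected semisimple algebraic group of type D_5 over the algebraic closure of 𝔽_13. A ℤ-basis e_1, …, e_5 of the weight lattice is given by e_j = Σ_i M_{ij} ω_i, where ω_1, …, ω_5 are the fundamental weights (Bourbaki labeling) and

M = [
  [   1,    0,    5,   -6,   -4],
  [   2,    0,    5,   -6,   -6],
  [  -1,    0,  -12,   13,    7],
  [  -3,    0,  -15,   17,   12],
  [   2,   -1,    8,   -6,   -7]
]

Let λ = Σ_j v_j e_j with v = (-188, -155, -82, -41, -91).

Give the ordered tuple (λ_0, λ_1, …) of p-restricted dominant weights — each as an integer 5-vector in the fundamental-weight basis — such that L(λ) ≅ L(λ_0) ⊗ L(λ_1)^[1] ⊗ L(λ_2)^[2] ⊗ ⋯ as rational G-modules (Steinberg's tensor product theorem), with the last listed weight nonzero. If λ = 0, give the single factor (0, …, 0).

Converting to the ω-basis (c_i = row i of M dotted with v = (-188, -155, -82, -41, -91)):
  c_1 = 1*-188 + 0*-155 + 5*-82 + -6*-41 + -4*-91 = 12
  c_2 = 2*-188 + 0*-155 + 5*-82 + -6*-41 + -6*-91 = 6
  c_3 = -1*-188 + 0*-155 + -12*-82 + 13*-41 + 7*-91 = 2
  c_4 = -3*-188 + 0*-155 + -15*-82 + 17*-41 + 12*-91 = 5
  c_5 = 2*-188 + -1*-155 + 8*-82 + -6*-41 + -7*-91 = 6
p = 13; digits c_i = Σ_j d_{ij}·13^j, 0 ≤ d_{ij} < 13:
  c_1 = 12 = 12·13^0
  c_2 = 6 = 6·13^0
  c_3 = 2 = 2·13^0
  c_4 = 5 = 5·13^0
  c_5 = 6 = 6·13^0
p-restricted factor λ_0 = (12, 6, 2, 5, 6)

((12, 6, 2, 5, 6),)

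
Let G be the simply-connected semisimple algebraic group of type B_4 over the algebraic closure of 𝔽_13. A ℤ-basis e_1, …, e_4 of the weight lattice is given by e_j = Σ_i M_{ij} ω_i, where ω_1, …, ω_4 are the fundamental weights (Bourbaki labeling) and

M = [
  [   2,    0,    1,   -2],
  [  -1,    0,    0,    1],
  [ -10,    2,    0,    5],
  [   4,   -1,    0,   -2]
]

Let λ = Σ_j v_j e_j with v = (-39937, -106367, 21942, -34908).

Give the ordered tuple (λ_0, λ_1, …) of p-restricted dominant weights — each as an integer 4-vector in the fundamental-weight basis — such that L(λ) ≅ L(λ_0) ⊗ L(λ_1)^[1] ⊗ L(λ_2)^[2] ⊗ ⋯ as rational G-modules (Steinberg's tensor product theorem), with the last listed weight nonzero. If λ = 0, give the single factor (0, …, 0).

((2, 11, 6, 3), (4, 9, 7, 3), (5, 3, 6, 6), (5, 2, 5, 7))

Compute c_i = Σ_j M_{ij} v_j with v = (-39937, -106367, 21942, -34908):
  c_1 = (2)·(-39937) + (0)·(-106367) + (1)·(21942) + (-2)·(-34908) = 11884
  c_2 = (-1)·(-39937) + (0)·(-106367) + (0)·(21942) + (1)·(-34908) = 5029
  c_3 = (-10)·(-39937) + (2)·(-106367) + (0)·(21942) + (5)·(-34908) = 12096
  c_4 = (4)·(-39937) + (-1)·(-106367) + (0)·(21942) + (-2)·(-34908) = 16435
Expand coordinatewise in base 13:
  c_1 = 11884 = 2·13^0 + 4·13^1 + 5·13^2 + 5·13^3
  c_2 = 5029 = 11·13^0 + 9·13^1 + 3·13^2 + 2·13^3
  c_3 = 12096 = 6·13^0 + 7·13^1 + 6·13^2 + 5·13^3
  c_4 = 16435 = 3·13^0 + 3·13^1 + 6·13^2 + 7·13^3
λ_0 = (2, 11, 6, 3)
λ_1 = (4, 9, 7, 3)
λ_2 = (5, 3, 6, 6)
λ_3 = (5, 2, 5, 7)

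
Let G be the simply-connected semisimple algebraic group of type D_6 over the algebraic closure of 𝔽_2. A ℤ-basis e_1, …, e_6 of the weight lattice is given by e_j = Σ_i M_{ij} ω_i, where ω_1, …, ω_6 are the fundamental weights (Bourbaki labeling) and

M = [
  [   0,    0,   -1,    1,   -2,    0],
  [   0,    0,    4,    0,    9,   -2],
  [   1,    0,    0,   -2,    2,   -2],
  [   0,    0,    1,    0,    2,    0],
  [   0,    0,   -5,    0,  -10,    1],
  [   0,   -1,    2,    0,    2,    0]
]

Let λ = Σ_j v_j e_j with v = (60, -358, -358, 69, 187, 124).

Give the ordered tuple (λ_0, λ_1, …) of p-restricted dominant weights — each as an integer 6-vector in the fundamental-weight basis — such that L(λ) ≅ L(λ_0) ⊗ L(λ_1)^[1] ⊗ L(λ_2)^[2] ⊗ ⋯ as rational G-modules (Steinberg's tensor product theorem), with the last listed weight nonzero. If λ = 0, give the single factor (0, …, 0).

((1, 1, 0, 0, 0, 0), (0, 1, 0, 0, 0, 0), (1, 0, 0, 0, 1, 0), (0, 0, 0, 0, 1, 0), (1, 0, 1, 1, 0, 1), (1, 0, 1, 0, 1, 0))

Converting to the ω-basis (c_i = row i of M dotted with v = (60, -358, -358, 69, 187, 124)):
  c_1 = 0*60 + 0*-358 + -1*-358 + 1*69 + -2*187 + 0*124 = 53
  c_2 = 0*60 + 0*-358 + 4*-358 + 0*69 + 9*187 + -2*124 = 3
  c_3 = 1*60 + 0*-358 + 0*-358 + -2*69 + 2*187 + -2*124 = 48
  c_4 = 0*60 + 0*-358 + 1*-358 + 0*69 + 2*187 + 0*124 = 16
  c_5 = 0*60 + 0*-358 + -5*-358 + 0*69 + -10*187 + 1*124 = 44
  c_6 = 0*60 + -1*-358 + 2*-358 + 0*69 + 2*187 + 0*124 = 16
Writing each c_i in base p = 2:
  c_1 = 53 = 1·2^0 + 0·2^1 + 1·2^2 + 0·2^3 + 1·2^4 + 1·2^5
  c_2 = 3 = 1·2^0 + 1·2^1
  c_3 = 48 = 0·2^0 + 0·2^1 + 0·2^2 + 0·2^3 + 1·2^4 + 1·2^5
  c_4 = 16 = 0·2^0 + 0·2^1 + 0·2^2 + 0·2^3 + 1·2^4
  c_5 = 44 = 0·2^0 + 0·2^1 + 1·2^2 + 1·2^3 + 0·2^4 + 1·2^5
  c_6 = 16 = 0·2^0 + 0·2^1 + 0·2^2 + 0·2^3 + 1·2^4
Factor λ_0 = (1, 1, 0, 0, 0, 0)
Factor λ_1 = (0, 1, 0, 0, 0, 0)
Factor λ_2 = (1, 0, 0, 0, 1, 0)
Factor λ_3 = (0, 0, 0, 0, 1, 0)
Factor λ_4 = (1, 0, 1, 1, 0, 1)
Factor λ_5 = (1, 0, 1, 0, 1, 0)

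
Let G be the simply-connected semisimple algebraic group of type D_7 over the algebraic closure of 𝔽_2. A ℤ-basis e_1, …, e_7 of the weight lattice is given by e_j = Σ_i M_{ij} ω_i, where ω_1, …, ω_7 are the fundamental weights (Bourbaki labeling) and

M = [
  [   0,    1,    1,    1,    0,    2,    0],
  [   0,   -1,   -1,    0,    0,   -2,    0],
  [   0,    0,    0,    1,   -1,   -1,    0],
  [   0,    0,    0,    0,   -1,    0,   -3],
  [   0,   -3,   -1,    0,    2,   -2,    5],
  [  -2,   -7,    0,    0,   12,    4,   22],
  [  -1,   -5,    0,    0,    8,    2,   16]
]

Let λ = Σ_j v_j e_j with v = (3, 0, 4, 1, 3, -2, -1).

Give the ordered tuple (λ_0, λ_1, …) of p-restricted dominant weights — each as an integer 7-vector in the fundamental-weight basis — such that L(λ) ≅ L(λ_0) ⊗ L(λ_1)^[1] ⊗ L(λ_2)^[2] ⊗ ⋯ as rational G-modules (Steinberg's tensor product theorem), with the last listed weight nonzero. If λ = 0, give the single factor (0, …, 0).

In the fundamental-weight basis, λ has coordinates c = M·v (v = (3, 0, 4, 1, 3, -2, -1)):
  c_1 = (0)·(3) + (1)·(0) + (1)·(4) + (1)·(1) + (0)·(3) + (2)·(-2) + (0)·(-1) = 1
  c_2 = (0)·(3) + (-1)·(0) + (-1)·(4) + (0)·(1) + (0)·(3) + (-2)·(-2) + (0)·(-1) = 0
  c_3 = (0)·(3) + (0)·(0) + (0)·(4) + (1)·(1) + (-1)·(3) + (-1)·(-2) + (0)·(-1) = 0
  c_4 = (0)·(3) + (0)·(0) + (0)·(4) + (0)·(1) + (-1)·(3) + (0)·(-2) + (-3)·(-1) = 0
  c_5 = (0)·(3) + (-3)·(0) + (-1)·(4) + (0)·(1) + (2)·(3) + (-2)·(-2) + (5)·(-1) = 1
  c_6 = (-2)·(3) + (-7)·(0) + (0)·(4) + (0)·(1) + (12)·(3) + (4)·(-2) + (22)·(-1) = 0
  c_7 = (-1)·(3) + (-5)·(0) + (0)·(4) + (0)·(1) + (8)·(3) + (2)·(-2) + (16)·(-1) = 1
Expand coordinatewise in base 2:
  c_1 = 1 = 1·2^0
  c_2 = 0
  c_3 = 0
  c_4 = 0
  c_5 = 1 = 1·2^0
  c_6 = 0
  c_7 = 1 = 1·2^0
λ_0 = (1, 0, 0, 0, 1, 0, 1)

((1, 0, 0, 0, 1, 0, 1),)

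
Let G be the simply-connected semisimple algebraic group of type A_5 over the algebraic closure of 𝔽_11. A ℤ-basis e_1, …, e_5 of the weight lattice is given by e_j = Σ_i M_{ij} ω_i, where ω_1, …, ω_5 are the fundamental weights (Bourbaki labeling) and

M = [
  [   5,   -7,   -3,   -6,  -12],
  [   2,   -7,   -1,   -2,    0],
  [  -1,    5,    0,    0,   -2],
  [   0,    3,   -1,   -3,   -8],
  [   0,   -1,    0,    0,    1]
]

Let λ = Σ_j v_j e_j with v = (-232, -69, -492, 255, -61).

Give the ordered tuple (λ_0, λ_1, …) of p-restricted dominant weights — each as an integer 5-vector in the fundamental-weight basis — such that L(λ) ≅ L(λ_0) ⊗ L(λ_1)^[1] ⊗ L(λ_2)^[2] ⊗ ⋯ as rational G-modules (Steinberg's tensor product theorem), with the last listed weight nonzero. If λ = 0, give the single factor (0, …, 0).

ω-coordinates c = M·v, v = (-232, -69, -492, 255, -61):
  c_1 = (5)·(-232) + (-7)·(-69) + (-3)·(-492) + (-6)·(255) + (-12)·(-61) = 1
  c_2 = (2)·(-232) + (-7)·(-69) + (-1)·(-492) + (-2)·(255) + (0)·(-61) = 1
  c_3 = (-1)·(-232) + (5)·(-69) + (0)·(-492) + 0·255 + (-2)·(-61) = 9
  c_4 = (0)·(-232) + (3)·(-69) + (-1)·(-492) + (-3)·(255) + (-8)·(-61) = 8
  c_5 = (0)·(-232) + (-1)·(-69) + (0)·(-492) + 0·255 + (1)·(-61) = 8
Writing each c_i in base p = 11:
  c_1 = 1 = 1·11^0
  c_2 = 1 = 1·11^0
  c_3 = 9 = 9·11^0
  c_4 = 8 = 8·11^0
  c_5 = 8 = 8·11^0
p-restricted factor λ_0 = (1, 1, 9, 8, 8)

((1, 1, 9, 8, 8),)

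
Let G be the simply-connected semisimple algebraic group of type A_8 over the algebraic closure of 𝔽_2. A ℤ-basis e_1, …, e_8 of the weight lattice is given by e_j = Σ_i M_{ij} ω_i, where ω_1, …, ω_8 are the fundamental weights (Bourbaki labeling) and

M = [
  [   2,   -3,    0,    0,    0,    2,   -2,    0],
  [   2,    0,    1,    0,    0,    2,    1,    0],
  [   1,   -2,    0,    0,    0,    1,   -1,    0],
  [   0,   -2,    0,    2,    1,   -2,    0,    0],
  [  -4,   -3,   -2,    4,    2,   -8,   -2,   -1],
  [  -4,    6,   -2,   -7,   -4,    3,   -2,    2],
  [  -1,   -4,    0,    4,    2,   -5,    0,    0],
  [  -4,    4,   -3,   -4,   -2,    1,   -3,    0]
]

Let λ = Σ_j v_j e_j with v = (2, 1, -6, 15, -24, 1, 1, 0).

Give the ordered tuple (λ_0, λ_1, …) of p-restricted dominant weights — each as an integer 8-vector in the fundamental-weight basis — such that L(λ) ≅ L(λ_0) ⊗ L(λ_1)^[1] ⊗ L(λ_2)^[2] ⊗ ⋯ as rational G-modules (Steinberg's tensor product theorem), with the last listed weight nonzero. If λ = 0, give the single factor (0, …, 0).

((1, 1, 0, 0, 1, 0, 1, 0), (0, 0, 0, 1, 1, 1, 0, 0))

Change of basis e → ω: c = M·v where v = (2, 1, -6, 15, -24, 1, 1, 0):
  c_1 = 2*2 + -3*1 + 0*-6 + 0*15 + 0*-24 + 2*1 + -2*1 + 0*0 = 1
  c_2 = 2*2 + 0*1 + 1*-6 + 0*15 + 0*-24 + 2*1 + 1*1 + 0*0 = 1
  c_3 = 1*2 + -2*1 + 0*-6 + 0*15 + 0*-24 + 1*1 + -1*1 + 0*0 = 0
  c_4 = 0*2 + -2*1 + 0*-6 + 2*15 + 1*-24 + -2*1 + 0*1 + 0*0 = 2
  c_5 = -4*2 + -3*1 + -2*-6 + 4*15 + 2*-24 + -8*1 + -2*1 + -1*0 = 3
  c_6 = -4*2 + 6*1 + -2*-6 + -7*15 + -4*-24 + 3*1 + -2*1 + 2*0 = 2
  c_7 = -1*2 + -4*1 + 0*-6 + 4*15 + 2*-24 + -5*1 + 0*1 + 0*0 = 1
  c_8 = -4*2 + 4*1 + -3*-6 + -4*15 + -2*-24 + 1*1 + -3*1 + 0*0 = 0
Base-2 expansion of each c_i:
  c_1 = 1 = 1·2^0
  c_2 = 1 = 1·2^0
  c_3 = 0
  c_4 = 2 = 0·2^0 + 1·2^1
  c_5 = 3 = 1·2^0 + 1·2^1
  c_6 = 2 = 0·2^0 + 1·2^1
  c_7 = 1 = 1·2^0
  c_8 = 0
p-restricted factor λ_0 = (1, 1, 0, 0, 1, 0, 1, 0)
p-restricted factor λ_1 = (0, 0, 0, 1, 1, 1, 0, 0)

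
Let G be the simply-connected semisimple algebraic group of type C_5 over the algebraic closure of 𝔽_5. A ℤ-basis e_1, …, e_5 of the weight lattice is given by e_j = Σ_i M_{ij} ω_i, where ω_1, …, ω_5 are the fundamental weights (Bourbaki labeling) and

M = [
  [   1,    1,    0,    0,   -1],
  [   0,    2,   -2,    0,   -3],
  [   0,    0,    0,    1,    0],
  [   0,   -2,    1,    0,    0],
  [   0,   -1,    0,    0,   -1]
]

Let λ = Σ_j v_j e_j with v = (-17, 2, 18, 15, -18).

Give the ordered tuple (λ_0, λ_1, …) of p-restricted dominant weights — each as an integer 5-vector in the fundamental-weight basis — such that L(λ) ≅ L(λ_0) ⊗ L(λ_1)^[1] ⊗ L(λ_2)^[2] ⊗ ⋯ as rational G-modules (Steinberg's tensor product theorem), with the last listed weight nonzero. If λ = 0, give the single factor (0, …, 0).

In the fundamental-weight basis, λ has coordinates c = M·v (v = (-17, 2, 18, 15, -18)):
  c_1 = 1*-17 + 1*2 + 0*18 + 0*15 + -1*-18 = 3
  c_2 = 0*-17 + 2*2 + -2*18 + 0*15 + -3*-18 = 22
  c_3 = 0*-17 + 0*2 + 0*18 + 1*15 + 0*-18 = 15
  c_4 = 0*-17 + -2*2 + 1*18 + 0*15 + 0*-18 = 14
  c_5 = 0*-17 + -1*2 + 0*18 + 0*15 + -1*-18 = 16
p = 5; digits c_i = Σ_j d_{ij}·5^j, 0 ≤ d_{ij} < 5:
  c_1 = 3 = 3·5^0
  c_2 = 22 = 2·5^0 + 4·5^1
  c_3 = 15 = 0·5^0 + 3·5^1
  c_4 = 14 = 4·5^0 + 2·5^1
  c_5 = 16 = 1·5^0 + 3·5^1
λ_0 = (3, 2, 0, 4, 1)
λ_1 = (0, 4, 3, 2, 3)

((3, 2, 0, 4, 1), (0, 4, 3, 2, 3))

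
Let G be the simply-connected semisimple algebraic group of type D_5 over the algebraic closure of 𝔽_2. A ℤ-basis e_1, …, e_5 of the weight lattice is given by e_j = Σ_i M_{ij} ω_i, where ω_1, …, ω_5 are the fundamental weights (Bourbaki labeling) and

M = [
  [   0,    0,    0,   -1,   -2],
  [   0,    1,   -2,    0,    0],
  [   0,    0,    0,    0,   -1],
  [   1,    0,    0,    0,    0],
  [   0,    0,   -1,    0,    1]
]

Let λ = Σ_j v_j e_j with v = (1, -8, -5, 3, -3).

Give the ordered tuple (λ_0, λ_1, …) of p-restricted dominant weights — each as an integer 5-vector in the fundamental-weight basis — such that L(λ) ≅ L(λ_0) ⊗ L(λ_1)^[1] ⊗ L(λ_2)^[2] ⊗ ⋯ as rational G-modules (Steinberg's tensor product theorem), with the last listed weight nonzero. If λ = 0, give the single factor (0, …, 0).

((1, 0, 1, 1, 0), (1, 1, 1, 0, 1))

Change of basis e → ω: c = M·v where v = (1, -8, -5, 3, -3):
  c_1 = 0*1 + 0*-8 + 0*-5 + -1*3 + -2*-3 = 3
  c_2 = 0*1 + 1*-8 + -2*-5 + 0*3 + 0*-3 = 2
  c_3 = 0*1 + 0*-8 + 0*-5 + 0*3 + -1*-3 = 3
  c_4 = 1*1 + 0*-8 + 0*-5 + 0*3 + 0*-3 = 1
  c_5 = 0*1 + 0*-8 + -1*-5 + 0*3 + 1*-3 = 2
Expand coordinatewise in base 2:
  c_1 = 3 = 1·2^0 + 1·2^1
  c_2 = 2 = 0·2^0 + 1·2^1
  c_3 = 3 = 1·2^0 + 1·2^1
  c_4 = 1 = 1·2^0
  c_5 = 2 = 0·2^0 + 1·2^1
Factor λ_0 = (1, 0, 1, 1, 0)
Factor λ_1 = (1, 1, 1, 0, 1)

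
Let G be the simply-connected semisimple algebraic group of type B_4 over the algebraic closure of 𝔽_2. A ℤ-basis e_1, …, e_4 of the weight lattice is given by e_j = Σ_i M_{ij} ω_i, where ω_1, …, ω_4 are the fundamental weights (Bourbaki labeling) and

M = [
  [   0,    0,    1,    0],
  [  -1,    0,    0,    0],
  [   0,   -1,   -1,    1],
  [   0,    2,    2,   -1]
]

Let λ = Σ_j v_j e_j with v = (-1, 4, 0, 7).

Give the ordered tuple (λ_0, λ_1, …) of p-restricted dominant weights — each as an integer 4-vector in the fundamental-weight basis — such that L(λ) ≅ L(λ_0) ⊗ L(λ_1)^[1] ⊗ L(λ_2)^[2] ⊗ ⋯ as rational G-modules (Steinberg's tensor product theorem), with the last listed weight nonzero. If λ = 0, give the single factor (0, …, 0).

((0, 1, 1, 1), (0, 0, 1, 0))

Compute c_i = Σ_j M_{ij} v_j with v = (-1, 4, 0, 7):
  c_1 = (0)·(-1) + 0·4 + 1·0 + 0·7 = 0
  c_2 = (-1)·(-1) + 0·4 + 0·0 + 0·7 = 1
  c_3 = (0)·(-1) + (-1)·(4) + (-1)·(0) + 1·7 = 3
  c_4 = (0)·(-1) + 2·4 + 2·0 + (-1)·(7) = 1
p = 2; digits c_i = Σ_j d_{ij}·2^j, 0 ≤ d_{ij} < 2:
  c_1 = 0
  c_2 = 1 = 1·2^0
  c_3 = 3 = 1·2^0 + 1·2^1
  c_4 = 1 = 1·2^0
p-restricted factor λ_0 = (0, 1, 1, 1)
p-restricted factor λ_1 = (0, 0, 1, 0)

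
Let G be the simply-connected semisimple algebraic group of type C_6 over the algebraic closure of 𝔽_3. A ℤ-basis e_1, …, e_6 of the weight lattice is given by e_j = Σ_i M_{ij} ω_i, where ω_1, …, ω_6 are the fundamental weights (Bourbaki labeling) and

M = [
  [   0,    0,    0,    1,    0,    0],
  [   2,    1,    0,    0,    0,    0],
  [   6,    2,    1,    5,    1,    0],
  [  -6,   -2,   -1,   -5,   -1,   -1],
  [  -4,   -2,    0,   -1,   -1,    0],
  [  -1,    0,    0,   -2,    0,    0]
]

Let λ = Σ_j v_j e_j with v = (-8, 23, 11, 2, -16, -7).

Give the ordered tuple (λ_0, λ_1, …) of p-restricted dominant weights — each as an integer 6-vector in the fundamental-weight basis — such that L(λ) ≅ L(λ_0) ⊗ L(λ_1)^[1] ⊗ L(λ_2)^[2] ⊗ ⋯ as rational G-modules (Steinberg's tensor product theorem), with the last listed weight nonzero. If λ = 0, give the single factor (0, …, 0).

((2, 1, 0, 1, 0, 1), (0, 2, 1, 1, 0, 1))

Change of basis e → ω: c = M·v where v = (-8, 23, 11, 2, -16, -7):
  c_1 = (0)·(-8) + 0·23 + 0·11 + 1·2 + (0)·(-16) + (0)·(-7) = 2
  c_2 = (2)·(-8) + 1·23 + 0·11 + 0·2 + (0)·(-16) + (0)·(-7) = 7
  c_3 = (6)·(-8) + 2·23 + 1·11 + 5·2 + (1)·(-16) + (0)·(-7) = 3
  c_4 = (-6)·(-8) + (-2)·(23) + (-1)·(11) + (-5)·(2) + (-1)·(-16) + (-1)·(-7) = 4
  c_5 = (-4)·(-8) + (-2)·(23) + 0·11 + (-1)·(2) + (-1)·(-16) + (0)·(-7) = 0
  c_6 = (-1)·(-8) + 0·23 + 0·11 + (-2)·(2) + (0)·(-16) + (0)·(-7) = 4
p = 3; digits c_i = Σ_j d_{ij}·3^j, 0 ≤ d_{ij} < 3:
  c_1 = 2 = 2·3^0
  c_2 = 7 = 1·3^0 + 2·3^1
  c_3 = 3 = 0·3^0 + 1·3^1
  c_4 = 4 = 1·3^0 + 1·3^1
  c_5 = 0
  c_6 = 4 = 1·3^0 + 1·3^1
λ_0 = (2, 1, 0, 1, 0, 1)
λ_1 = (0, 2, 1, 1, 0, 1)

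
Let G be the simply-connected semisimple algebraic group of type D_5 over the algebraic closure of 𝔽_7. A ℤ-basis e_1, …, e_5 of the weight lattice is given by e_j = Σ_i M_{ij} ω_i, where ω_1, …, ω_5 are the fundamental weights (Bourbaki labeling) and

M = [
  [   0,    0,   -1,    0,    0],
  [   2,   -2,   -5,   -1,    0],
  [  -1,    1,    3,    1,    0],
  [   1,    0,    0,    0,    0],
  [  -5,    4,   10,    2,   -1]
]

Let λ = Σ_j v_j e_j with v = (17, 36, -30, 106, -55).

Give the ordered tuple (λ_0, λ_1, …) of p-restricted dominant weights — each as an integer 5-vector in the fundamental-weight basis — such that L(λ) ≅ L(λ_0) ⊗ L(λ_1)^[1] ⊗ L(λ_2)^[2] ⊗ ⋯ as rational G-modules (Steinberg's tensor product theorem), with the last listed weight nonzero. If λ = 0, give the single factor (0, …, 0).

((2, 6, 0, 3, 5), (4, 0, 5, 2, 3))

ω-coordinates c = M·v, v = (17, 36, -30, 106, -55):
  c_1 = 0*17 + 0*36 + -1*-30 + 0*106 + 0*-55 = 30
  c_2 = 2*17 + -2*36 + -5*-30 + -1*106 + 0*-55 = 6
  c_3 = -1*17 + 1*36 + 3*-30 + 1*106 + 0*-55 = 35
  c_4 = 1*17 + 0*36 + 0*-30 + 0*106 + 0*-55 = 17
  c_5 = -5*17 + 4*36 + 10*-30 + 2*106 + -1*-55 = 26
Base-7 expansion of each c_i:
  c_1 = 30 = 2·7^0 + 4·7^1
  c_2 = 6 = 6·7^0
  c_3 = 35 = 0·7^0 + 5·7^1
  c_4 = 17 = 3·7^0 + 2·7^1
  c_5 = 26 = 5·7^0 + 3·7^1
Factor λ_0 = (2, 6, 0, 3, 5)
Factor λ_1 = (4, 0, 5, 2, 3)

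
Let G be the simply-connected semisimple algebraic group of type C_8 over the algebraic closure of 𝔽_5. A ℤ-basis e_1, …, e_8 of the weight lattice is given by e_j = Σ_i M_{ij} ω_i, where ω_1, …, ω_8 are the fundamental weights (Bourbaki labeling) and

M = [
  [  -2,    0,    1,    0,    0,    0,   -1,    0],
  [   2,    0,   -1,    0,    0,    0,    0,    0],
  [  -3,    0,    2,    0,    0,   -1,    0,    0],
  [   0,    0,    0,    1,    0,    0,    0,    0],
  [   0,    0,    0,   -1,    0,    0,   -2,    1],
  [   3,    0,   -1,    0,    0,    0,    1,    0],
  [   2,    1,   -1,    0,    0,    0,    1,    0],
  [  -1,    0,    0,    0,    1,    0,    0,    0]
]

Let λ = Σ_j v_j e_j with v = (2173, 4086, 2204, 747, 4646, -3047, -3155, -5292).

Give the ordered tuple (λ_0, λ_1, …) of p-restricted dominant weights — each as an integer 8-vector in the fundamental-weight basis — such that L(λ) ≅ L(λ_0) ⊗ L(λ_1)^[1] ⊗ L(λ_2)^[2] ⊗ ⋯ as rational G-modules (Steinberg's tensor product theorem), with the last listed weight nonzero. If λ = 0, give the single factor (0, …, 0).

((3, 2, 1, 2, 1, 0, 3, 3), (2, 3, 2, 4, 4, 2, 4, 4), (0, 0, 2, 4, 0, 1, 2, 3), (3, 2, 2, 0, 2, 4, 4, 4), (1, 3, 1, 1, 0, 1, 4, 3))

ω-coordinates c = M·v, v = (2173, 4086, 2204, 747, 4646, -3047, -3155, -5292):
  c_1 = (-2)·(2173) + (0)·(4086) + (1)·(2204) + (0)·(747) + (0)·(4646) + (0)·(-3047) + (-1)·(-3155) + (0)·(-5292) = 1013
  c_2 = (2)·(2173) + (0)·(4086) + (-1)·(2204) + (0)·(747) + (0)·(4646) + (0)·(-3047) + (0)·(-3155) + (0)·(-5292) = 2142
  c_3 = (-3)·(2173) + (0)·(4086) + (2)·(2204) + (0)·(747) + (0)·(4646) + (-1)·(-3047) + (0)·(-3155) + (0)·(-5292) = 936
  c_4 = (0)·(2173) + (0)·(4086) + (0)·(2204) + (1)·(747) + (0)·(4646) + (0)·(-3047) + (0)·(-3155) + (0)·(-5292) = 747
  c_5 = (0)·(2173) + (0)·(4086) + (0)·(2204) + (-1)·(747) + (0)·(4646) + (0)·(-3047) + (-2)·(-3155) + (1)·(-5292) = 271
  c_6 = (3)·(2173) + (0)·(4086) + (-1)·(2204) + (0)·(747) + (0)·(4646) + (0)·(-3047) + (1)·(-3155) + (0)·(-5292) = 1160
  c_7 = (2)·(2173) + (1)·(4086) + (-1)·(2204) + (0)·(747) + (0)·(4646) + (0)·(-3047) + (1)·(-3155) + (0)·(-5292) = 3073
  c_8 = (-1)·(2173) + (0)·(4086) + (0)·(2204) + (0)·(747) + (1)·(4646) + (0)·(-3047) + (0)·(-3155) + (0)·(-5292) = 2473
Writing each c_i in base p = 5:
  c_1 = 1013 = 3·5^0 + 2·5^1 + 0·5^2 + 3·5^3 + 1·5^4
  c_2 = 2142 = 2·5^0 + 3·5^1 + 0·5^2 + 2·5^3 + 3·5^4
  c_3 = 936 = 1·5^0 + 2·5^1 + 2·5^2 + 2·5^3 + 1·5^4
  c_4 = 747 = 2·5^0 + 4·5^1 + 4·5^2 + 0·5^3 + 1·5^4
  c_5 = 271 = 1·5^0 + 4·5^1 + 0·5^2 + 2·5^3
  c_6 = 1160 = 0·5^0 + 2·5^1 + 1·5^2 + 4·5^3 + 1·5^4
  c_7 = 3073 = 3·5^0 + 4·5^1 + 2·5^2 + 4·5^3 + 4·5^4
  c_8 = 2473 = 3·5^0 + 4·5^1 + 3·5^2 + 4·5^3 + 3·5^4
λ_0 = (3, 2, 1, 2, 1, 0, 3, 3)
λ_1 = (2, 3, 2, 4, 4, 2, 4, 4)
λ_2 = (0, 0, 2, 4, 0, 1, 2, 3)
λ_3 = (3, 2, 2, 0, 2, 4, 4, 4)
λ_4 = (1, 3, 1, 1, 0, 1, 4, 3)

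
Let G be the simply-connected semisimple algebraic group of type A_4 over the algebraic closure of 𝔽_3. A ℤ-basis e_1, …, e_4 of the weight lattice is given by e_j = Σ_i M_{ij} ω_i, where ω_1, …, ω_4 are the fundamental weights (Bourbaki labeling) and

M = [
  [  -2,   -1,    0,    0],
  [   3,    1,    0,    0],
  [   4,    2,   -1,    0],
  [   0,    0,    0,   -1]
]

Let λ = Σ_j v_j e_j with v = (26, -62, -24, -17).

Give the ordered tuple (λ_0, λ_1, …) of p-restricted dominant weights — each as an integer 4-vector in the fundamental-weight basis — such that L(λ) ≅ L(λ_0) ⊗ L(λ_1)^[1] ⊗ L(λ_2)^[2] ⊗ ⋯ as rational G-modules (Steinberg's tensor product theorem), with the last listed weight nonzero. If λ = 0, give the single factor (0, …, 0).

((1, 1, 1, 2), (0, 2, 1, 2), (1, 1, 0, 1))

Change of basis e → ω: c = M·v where v = (26, -62, -24, -17):
  c_1 = (-2)·(26) + (-1)·(-62) + (0)·(-24) + (0)·(-17) = 10
  c_2 = (3)·(26) + (1)·(-62) + (0)·(-24) + (0)·(-17) = 16
  c_3 = (4)·(26) + (2)·(-62) + (-1)·(-24) + (0)·(-17) = 4
  c_4 = (0)·(26) + (0)·(-62) + (0)·(-24) + (-1)·(-17) = 17
Expand coordinatewise in base 3:
  c_1 = 10 = 1·3^0 + 0·3^1 + 1·3^2
  c_2 = 16 = 1·3^0 + 2·3^1 + 1·3^2
  c_3 = 4 = 1·3^0 + 1·3^1
  c_4 = 17 = 2·3^0 + 2·3^1 + 1·3^2
λ_0 = (1, 1, 1, 2)
λ_1 = (0, 2, 1, 2)
λ_2 = (1, 1, 0, 1)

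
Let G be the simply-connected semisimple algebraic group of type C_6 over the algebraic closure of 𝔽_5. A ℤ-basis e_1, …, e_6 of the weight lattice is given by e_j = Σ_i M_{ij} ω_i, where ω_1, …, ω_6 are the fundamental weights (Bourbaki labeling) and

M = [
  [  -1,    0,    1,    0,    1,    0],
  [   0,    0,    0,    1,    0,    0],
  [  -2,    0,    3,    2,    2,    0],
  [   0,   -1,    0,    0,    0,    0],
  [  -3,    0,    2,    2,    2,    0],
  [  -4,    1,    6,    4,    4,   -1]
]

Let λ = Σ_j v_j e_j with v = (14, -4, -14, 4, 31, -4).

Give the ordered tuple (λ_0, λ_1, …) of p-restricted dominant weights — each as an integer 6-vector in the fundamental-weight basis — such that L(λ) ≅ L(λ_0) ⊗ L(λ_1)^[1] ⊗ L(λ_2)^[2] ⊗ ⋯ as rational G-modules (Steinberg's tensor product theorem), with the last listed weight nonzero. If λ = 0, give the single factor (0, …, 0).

Converting to the ω-basis (c_i = row i of M dotted with v = (14, -4, -14, 4, 31, -4)):
  c_1 = -1*14 + 0*-4 + 1*-14 + 0*4 + 1*31 + 0*-4 = 3
  c_2 = 0*14 + 0*-4 + 0*-14 + 1*4 + 0*31 + 0*-4 = 4
  c_3 = -2*14 + 0*-4 + 3*-14 + 2*4 + 2*31 + 0*-4 = 0
  c_4 = 0*14 + -1*-4 + 0*-14 + 0*4 + 0*31 + 0*-4 = 4
  c_5 = -3*14 + 0*-4 + 2*-14 + 2*4 + 2*31 + 0*-4 = 0
  c_6 = -4*14 + 1*-4 + 6*-14 + 4*4 + 4*31 + -1*-4 = 0
Writing each c_i in base p = 5:
  c_1 = 3 = 3·5^0
  c_2 = 4 = 4·5^0
  c_3 = 0
  c_4 = 4 = 4·5^0
  c_5 = 0
  c_6 = 0
λ_0 = (3, 4, 0, 4, 0, 0)

((3, 4, 0, 4, 0, 0),)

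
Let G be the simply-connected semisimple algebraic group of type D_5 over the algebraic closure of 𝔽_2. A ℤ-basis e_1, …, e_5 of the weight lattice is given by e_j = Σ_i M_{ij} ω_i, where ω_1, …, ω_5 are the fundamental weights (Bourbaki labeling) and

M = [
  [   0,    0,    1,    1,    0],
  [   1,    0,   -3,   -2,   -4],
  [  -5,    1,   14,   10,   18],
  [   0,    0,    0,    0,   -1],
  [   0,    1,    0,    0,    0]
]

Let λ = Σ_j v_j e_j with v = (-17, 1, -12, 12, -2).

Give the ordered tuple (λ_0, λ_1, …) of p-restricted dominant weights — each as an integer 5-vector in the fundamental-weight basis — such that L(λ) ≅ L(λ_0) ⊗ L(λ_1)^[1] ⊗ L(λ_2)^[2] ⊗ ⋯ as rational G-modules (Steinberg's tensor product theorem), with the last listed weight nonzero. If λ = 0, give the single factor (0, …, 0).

((0, 1, 0, 0, 1), (0, 1, 1, 1, 0))

Converting to the ω-basis (c_i = row i of M dotted with v = (-17, 1, -12, 12, -2)):
  c_1 = (0)·(-17) + (0)·(1) + (1)·(-12) + (1)·(12) + (0)·(-2) = 0
  c_2 = (1)·(-17) + (0)·(1) + (-3)·(-12) + (-2)·(12) + (-4)·(-2) = 3
  c_3 = (-5)·(-17) + (1)·(1) + (14)·(-12) + (10)·(12) + (18)·(-2) = 2
  c_4 = (0)·(-17) + (0)·(1) + (0)·(-12) + (0)·(12) + (-1)·(-2) = 2
  c_5 = (0)·(-17) + (1)·(1) + (0)·(-12) + (0)·(12) + (0)·(-2) = 1
Writing each c_i in base p = 2:
  c_1 = 0
  c_2 = 3 = 1·2^0 + 1·2^1
  c_3 = 2 = 0·2^0 + 1·2^1
  c_4 = 2 = 0·2^0 + 1·2^1
  c_5 = 1 = 1·2^0
λ_0 = (0, 1, 0, 0, 1)
λ_1 = (0, 1, 1, 1, 0)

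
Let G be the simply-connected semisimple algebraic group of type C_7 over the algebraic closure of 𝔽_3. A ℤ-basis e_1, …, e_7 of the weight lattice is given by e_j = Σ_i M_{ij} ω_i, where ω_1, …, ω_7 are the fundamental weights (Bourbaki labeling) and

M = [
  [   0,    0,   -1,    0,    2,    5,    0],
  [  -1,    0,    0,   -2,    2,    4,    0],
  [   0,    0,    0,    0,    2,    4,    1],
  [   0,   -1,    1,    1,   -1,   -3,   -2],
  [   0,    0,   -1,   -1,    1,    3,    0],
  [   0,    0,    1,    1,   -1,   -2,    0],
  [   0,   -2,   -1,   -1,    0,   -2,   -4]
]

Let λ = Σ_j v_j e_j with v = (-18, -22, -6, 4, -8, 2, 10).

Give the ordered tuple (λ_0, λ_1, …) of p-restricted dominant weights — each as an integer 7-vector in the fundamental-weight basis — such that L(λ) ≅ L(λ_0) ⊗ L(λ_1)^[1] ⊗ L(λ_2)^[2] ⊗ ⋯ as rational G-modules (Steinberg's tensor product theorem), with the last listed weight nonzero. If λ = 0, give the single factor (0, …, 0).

In the fundamental-weight basis, λ has coordinates c = M·v (v = (-18, -22, -6, 4, -8, 2, 10)):
  c_1 = 0*-18 + 0*-22 + -1*-6 + 0*4 + 2*-8 + 5*2 + 0*10 = 0
  c_2 = -1*-18 + 0*-22 + 0*-6 + -2*4 + 2*-8 + 4*2 + 0*10 = 2
  c_3 = 0*-18 + 0*-22 + 0*-6 + 0*4 + 2*-8 + 4*2 + 1*10 = 2
  c_4 = 0*-18 + -1*-22 + 1*-6 + 1*4 + -1*-8 + -3*2 + -2*10 = 2
  c_5 = 0*-18 + 0*-22 + -1*-6 + -1*4 + 1*-8 + 3*2 + 0*10 = 0
  c_6 = 0*-18 + 0*-22 + 1*-6 + 1*4 + -1*-8 + -2*2 + 0*10 = 2
  c_7 = 0*-18 + -2*-22 + -1*-6 + -1*4 + 0*-8 + -2*2 + -4*10 = 2
Writing each c_i in base p = 3:
  c_1 = 0
  c_2 = 2 = 2·3^0
  c_3 = 2 = 2·3^0
  c_4 = 2 = 2·3^0
  c_5 = 0
  c_6 = 2 = 2·3^0
  c_7 = 2 = 2·3^0
λ_0 = (0, 2, 2, 2, 0, 2, 2)

((0, 2, 2, 2, 0, 2, 2),)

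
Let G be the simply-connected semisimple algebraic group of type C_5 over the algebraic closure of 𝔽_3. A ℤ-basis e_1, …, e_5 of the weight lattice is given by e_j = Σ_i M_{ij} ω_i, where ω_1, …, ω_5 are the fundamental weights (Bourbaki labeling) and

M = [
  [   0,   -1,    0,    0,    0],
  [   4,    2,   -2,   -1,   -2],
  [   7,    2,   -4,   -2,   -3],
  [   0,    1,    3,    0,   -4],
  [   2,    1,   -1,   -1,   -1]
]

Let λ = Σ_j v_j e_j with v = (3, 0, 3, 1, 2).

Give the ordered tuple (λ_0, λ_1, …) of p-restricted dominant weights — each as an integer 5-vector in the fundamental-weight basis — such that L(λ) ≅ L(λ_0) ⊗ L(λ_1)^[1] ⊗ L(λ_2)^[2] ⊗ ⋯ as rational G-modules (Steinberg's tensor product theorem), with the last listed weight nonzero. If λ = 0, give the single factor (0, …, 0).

((0, 1, 1, 1, 0),)

In the fundamental-weight basis, λ has coordinates c = M·v (v = (3, 0, 3, 1, 2)):
  c_1 = 0·3 + (-1)·(0) + 0·3 + 0·1 + 0·2 = 0
  c_2 = 4·3 + 2·0 + (-2)·(3) + (-1)·(1) + (-2)·(2) = 1
  c_3 = 7·3 + 2·0 + (-4)·(3) + (-2)·(1) + (-3)·(2) = 1
  c_4 = 0·3 + 1·0 + 3·3 + 0·1 + (-4)·(2) = 1
  c_5 = 2·3 + 1·0 + (-1)·(3) + (-1)·(1) + (-1)·(2) = 0
Expand coordinatewise in base 3:
  c_1 = 0
  c_2 = 1 = 1·3^0
  c_3 = 1 = 1·3^0
  c_4 = 1 = 1·3^0
  c_5 = 0
λ_0 = (0, 1, 1, 1, 0)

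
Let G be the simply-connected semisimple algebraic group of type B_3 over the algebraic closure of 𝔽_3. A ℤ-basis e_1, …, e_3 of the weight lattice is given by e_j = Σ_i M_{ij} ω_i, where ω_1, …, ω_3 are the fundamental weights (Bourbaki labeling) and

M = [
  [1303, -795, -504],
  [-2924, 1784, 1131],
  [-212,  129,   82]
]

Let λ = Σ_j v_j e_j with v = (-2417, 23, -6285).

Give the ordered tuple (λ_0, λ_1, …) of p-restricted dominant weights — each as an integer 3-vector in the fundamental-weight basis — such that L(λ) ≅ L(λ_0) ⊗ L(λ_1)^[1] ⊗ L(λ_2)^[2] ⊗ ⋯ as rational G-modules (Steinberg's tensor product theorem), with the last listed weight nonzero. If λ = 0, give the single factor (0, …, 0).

((1, 2, 1), (1, 1, 0))

In the fundamental-weight basis, λ has coordinates c = M·v (v = (-2417, 23, -6285)):
  c_1 = (1303)·(-2417) + (-795)·(23) + (-504)·(-6285) = 4
  c_2 = (-2924)·(-2417) + 1784·23 + (1131)·(-6285) = 5
  c_3 = (-212)·(-2417) + 129·23 + (82)·(-6285) = 1
Expand coordinatewise in base 3:
  c_1 = 4 = 1·3^0 + 1·3^1
  c_2 = 5 = 2·3^0 + 1·3^1
  c_3 = 1 = 1·3^0
λ_0 = (1, 2, 1)
λ_1 = (1, 1, 0)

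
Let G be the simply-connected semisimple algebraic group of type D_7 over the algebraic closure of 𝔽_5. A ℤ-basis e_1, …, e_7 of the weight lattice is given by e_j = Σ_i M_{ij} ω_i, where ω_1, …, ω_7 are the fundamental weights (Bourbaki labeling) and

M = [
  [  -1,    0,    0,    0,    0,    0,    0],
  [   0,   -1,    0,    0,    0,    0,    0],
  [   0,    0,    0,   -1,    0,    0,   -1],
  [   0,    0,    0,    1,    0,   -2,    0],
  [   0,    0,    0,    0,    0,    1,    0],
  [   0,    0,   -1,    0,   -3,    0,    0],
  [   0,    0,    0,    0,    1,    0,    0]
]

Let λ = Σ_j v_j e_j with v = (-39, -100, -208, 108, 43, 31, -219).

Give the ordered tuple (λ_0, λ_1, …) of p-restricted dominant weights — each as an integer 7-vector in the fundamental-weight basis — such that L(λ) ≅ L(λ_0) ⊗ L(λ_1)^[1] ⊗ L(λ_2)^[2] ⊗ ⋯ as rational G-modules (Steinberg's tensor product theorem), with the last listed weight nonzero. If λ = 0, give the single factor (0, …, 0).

ω-coordinates c = M·v, v = (-39, -100, -208, 108, 43, 31, -219):
  c_1 = (-1)·(-39) + (0)·(-100) + (0)·(-208) + 0·108 + 0·43 + 0·31 + (0)·(-219) = 39
  c_2 = (0)·(-39) + (-1)·(-100) + (0)·(-208) + 0·108 + 0·43 + 0·31 + (0)·(-219) = 100
  c_3 = (0)·(-39) + (0)·(-100) + (0)·(-208) + (-1)·(108) + 0·43 + 0·31 + (-1)·(-219) = 111
  c_4 = (0)·(-39) + (0)·(-100) + (0)·(-208) + 1·108 + 0·43 + (-2)·(31) + (0)·(-219) = 46
  c_5 = (0)·(-39) + (0)·(-100) + (0)·(-208) + 0·108 + 0·43 + 1·31 + (0)·(-219) = 31
  c_6 = (0)·(-39) + (0)·(-100) + (-1)·(-208) + 0·108 + (-3)·(43) + 0·31 + (0)·(-219) = 79
  c_7 = (0)·(-39) + (0)·(-100) + (0)·(-208) + 0·108 + 1·43 + 0·31 + (0)·(-219) = 43
p = 5; digits c_i = Σ_j d_{ij}·5^j, 0 ≤ d_{ij} < 5:
  c_1 = 39 = 4·5^0 + 2·5^1 + 1·5^2
  c_2 = 100 = 0·5^0 + 0·5^1 + 4·5^2
  c_3 = 111 = 1·5^0 + 2·5^1 + 4·5^2
  c_4 = 46 = 1·5^0 + 4·5^1 + 1·5^2
  c_5 = 31 = 1·5^0 + 1·5^1 + 1·5^2
  c_6 = 79 = 4·5^0 + 0·5^1 + 3·5^2
  c_7 = 43 = 3·5^0 + 3·5^1 + 1·5^2
p-restricted factor λ_0 = (4, 0, 1, 1, 1, 4, 3)
p-restricted factor λ_1 = (2, 0, 2, 4, 1, 0, 3)
p-restricted factor λ_2 = (1, 4, 4, 1, 1, 3, 1)

((4, 0, 1, 1, 1, 4, 3), (2, 0, 2, 4, 1, 0, 3), (1, 4, 4, 1, 1, 3, 1))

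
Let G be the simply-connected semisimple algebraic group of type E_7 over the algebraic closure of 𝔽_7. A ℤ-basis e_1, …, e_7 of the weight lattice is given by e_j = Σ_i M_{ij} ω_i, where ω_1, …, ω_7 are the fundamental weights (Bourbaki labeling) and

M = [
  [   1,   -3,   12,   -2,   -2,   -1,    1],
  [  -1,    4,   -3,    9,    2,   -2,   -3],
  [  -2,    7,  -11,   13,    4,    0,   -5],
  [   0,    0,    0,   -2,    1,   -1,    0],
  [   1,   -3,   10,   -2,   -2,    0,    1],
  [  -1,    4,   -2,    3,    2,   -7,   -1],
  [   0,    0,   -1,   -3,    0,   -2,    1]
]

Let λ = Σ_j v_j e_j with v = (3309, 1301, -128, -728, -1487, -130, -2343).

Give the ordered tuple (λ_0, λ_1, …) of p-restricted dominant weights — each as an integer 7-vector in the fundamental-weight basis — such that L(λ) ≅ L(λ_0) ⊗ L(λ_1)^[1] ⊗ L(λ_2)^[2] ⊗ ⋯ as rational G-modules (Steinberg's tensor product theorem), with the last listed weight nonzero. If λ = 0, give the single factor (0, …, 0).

((3, 0, 4, 1, 3, 1, 5), (5, 6, 0, 0, 2, 0, 4), (1, 0, 4, 2, 4, 5, 4))

Converting to the ω-basis (c_i = row i of M dotted with v = (3309, 1301, -128, -728, -1487, -130, -2343)):
  c_1 = (1)·(3309) + (-3)·(1301) + (12)·(-128) + (-2)·(-728) + (-2)·(-1487) + (-1)·(-130) + (1)·(-2343) = 87
  c_2 = (-1)·(3309) + (4)·(1301) + (-3)·(-128) + (9)·(-728) + (2)·(-1487) + (-2)·(-130) + (-3)·(-2343) = 42
  c_3 = (-2)·(3309) + (7)·(1301) + (-11)·(-128) + (13)·(-728) + (4)·(-1487) + (0)·(-130) + (-5)·(-2343) = 200
  c_4 = (0)·(3309) + (0)·(1301) + (0)·(-128) + (-2)·(-728) + (1)·(-1487) + (-1)·(-130) + (0)·(-2343) = 99
  c_5 = (1)·(3309) + (-3)·(1301) + (10)·(-128) + (-2)·(-728) + (-2)·(-1487) + (0)·(-130) + (1)·(-2343) = 213
  c_6 = (-1)·(3309) + (4)·(1301) + (-2)·(-128) + (3)·(-728) + (2)·(-1487) + (-7)·(-130) + (-1)·(-2343) = 246
  c_7 = (0)·(3309) + (0)·(1301) + (-1)·(-128) + (-3)·(-728) + (0)·(-1487) + (-2)·(-130) + (1)·(-2343) = 229
p = 7; digits c_i = Σ_j d_{ij}·7^j, 0 ≤ d_{ij} < 7:
  c_1 = 87 = 3·7^0 + 5·7^1 + 1·7^2
  c_2 = 42 = 0·7^0 + 6·7^1
  c_3 = 200 = 4·7^0 + 0·7^1 + 4·7^2
  c_4 = 99 = 1·7^0 + 0·7^1 + 2·7^2
  c_5 = 213 = 3·7^0 + 2·7^1 + 4·7^2
  c_6 = 246 = 1·7^0 + 0·7^1 + 5·7^2
  c_7 = 229 = 5·7^0 + 4·7^1 + 4·7^2
Factor λ_0 = (3, 0, 4, 1, 3, 1, 5)
Factor λ_1 = (5, 6, 0, 0, 2, 0, 4)
Factor λ_2 = (1, 0, 4, 2, 4, 5, 4)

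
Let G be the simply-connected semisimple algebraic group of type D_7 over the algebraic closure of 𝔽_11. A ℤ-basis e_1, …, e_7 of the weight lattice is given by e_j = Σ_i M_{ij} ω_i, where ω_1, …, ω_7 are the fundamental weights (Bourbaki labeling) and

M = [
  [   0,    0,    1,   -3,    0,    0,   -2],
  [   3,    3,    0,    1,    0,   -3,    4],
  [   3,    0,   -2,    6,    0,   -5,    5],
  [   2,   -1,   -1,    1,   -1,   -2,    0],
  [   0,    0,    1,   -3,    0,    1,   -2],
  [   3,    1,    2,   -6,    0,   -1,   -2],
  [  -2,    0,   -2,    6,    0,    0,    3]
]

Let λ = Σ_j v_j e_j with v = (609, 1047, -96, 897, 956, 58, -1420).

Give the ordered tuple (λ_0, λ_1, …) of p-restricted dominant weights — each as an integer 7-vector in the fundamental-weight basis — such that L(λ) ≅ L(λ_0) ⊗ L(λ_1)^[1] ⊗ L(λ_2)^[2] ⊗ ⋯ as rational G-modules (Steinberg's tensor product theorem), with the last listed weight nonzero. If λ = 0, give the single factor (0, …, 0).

In the fundamental-weight basis, λ has coordinates c = M·v (v = (609, 1047, -96, 897, 956, 58, -1420)):
  c_1 = 0·609 + 0·1047 + (1)·(-96) + (-3)·(897) + 0·956 + 0·58 + (-2)·(-1420) = 53
  c_2 = 3·609 + 3·1047 + (0)·(-96) + 1·897 + 0·956 + (-3)·(58) + (4)·(-1420) = 11
  c_3 = 3·609 + 0·1047 + (-2)·(-96) + 6·897 + 0·956 + (-5)·(58) + (5)·(-1420) = 11
  c_4 = 2·609 + (-1)·(1047) + (-1)·(-96) + 1·897 + (-1)·(956) + (-2)·(58) + (0)·(-1420) = 92
  c_5 = 0·609 + 0·1047 + (1)·(-96) + (-3)·(897) + 0·956 + 1·58 + (-2)·(-1420) = 111
  c_6 = 3·609 + 1·1047 + (2)·(-96) + (-6)·(897) + 0·956 + (-1)·(58) + (-2)·(-1420) = 82
  c_7 = (-2)·(609) + 0·1047 + (-2)·(-96) + 6·897 + 0·956 + 0·58 + (3)·(-1420) = 96
Writing each c_i in base p = 11:
  c_1 = 53 = 9·11^0 + 4·11^1
  c_2 = 11 = 0·11^0 + 1·11^1
  c_3 = 11 = 0·11^0 + 1·11^1
  c_4 = 92 = 4·11^0 + 8·11^1
  c_5 = 111 = 1·11^0 + 10·11^1
  c_6 = 82 = 5·11^0 + 7·11^1
  c_7 = 96 = 8·11^0 + 8·11^1
Factor λ_0 = (9, 0, 0, 4, 1, 5, 8)
Factor λ_1 = (4, 1, 1, 8, 10, 7, 8)

((9, 0, 0, 4, 1, 5, 8), (4, 1, 1, 8, 10, 7, 8))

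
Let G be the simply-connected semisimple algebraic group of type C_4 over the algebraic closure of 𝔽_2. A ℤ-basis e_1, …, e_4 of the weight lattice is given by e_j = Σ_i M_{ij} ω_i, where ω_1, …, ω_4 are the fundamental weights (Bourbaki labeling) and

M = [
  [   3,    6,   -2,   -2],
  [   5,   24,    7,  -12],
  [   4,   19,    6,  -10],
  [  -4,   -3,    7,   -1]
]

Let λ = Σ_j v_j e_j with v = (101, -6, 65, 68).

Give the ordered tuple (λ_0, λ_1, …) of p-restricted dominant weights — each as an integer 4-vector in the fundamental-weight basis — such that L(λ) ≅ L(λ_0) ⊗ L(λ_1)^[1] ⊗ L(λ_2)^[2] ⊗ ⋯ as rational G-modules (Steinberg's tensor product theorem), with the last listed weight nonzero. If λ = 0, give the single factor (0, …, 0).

((1, 0, 0, 1),)

Compute c_i = Σ_j M_{ij} v_j with v = (101, -6, 65, 68):
  c_1 = (3)·(101) + (6)·(-6) + (-2)·(65) + (-2)·(68) = 1
  c_2 = (5)·(101) + (24)·(-6) + (7)·(65) + (-12)·(68) = 0
  c_3 = (4)·(101) + (19)·(-6) + (6)·(65) + (-10)·(68) = 0
  c_4 = (-4)·(101) + (-3)·(-6) + (7)·(65) + (-1)·(68) = 1
Writing each c_i in base p = 2:
  c_1 = 1 = 1·2^0
  c_2 = 0
  c_3 = 0
  c_4 = 1 = 1·2^0
λ_0 = (1, 0, 0, 1)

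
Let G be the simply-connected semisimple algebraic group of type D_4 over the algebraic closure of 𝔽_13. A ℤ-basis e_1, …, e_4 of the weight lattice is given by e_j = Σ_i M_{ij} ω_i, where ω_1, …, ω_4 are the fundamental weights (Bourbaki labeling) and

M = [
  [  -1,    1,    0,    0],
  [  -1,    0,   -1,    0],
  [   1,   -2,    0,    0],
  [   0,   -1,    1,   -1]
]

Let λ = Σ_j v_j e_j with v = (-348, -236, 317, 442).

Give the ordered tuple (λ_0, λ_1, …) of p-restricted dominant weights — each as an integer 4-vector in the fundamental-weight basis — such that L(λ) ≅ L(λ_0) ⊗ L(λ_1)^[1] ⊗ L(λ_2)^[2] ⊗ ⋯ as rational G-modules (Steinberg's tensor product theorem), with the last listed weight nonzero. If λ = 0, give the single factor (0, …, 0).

((8, 5, 7, 7), (8, 2, 9, 8))

Compute c_i = Σ_j M_{ij} v_j with v = (-348, -236, 317, 442):
  c_1 = -1*-348 + 1*-236 + 0*317 + 0*442 = 112
  c_2 = -1*-348 + 0*-236 + -1*317 + 0*442 = 31
  c_3 = 1*-348 + -2*-236 + 0*317 + 0*442 = 124
  c_4 = 0*-348 + -1*-236 + 1*317 + -1*442 = 111
Base-13 expansion of each c_i:
  c_1 = 112 = 8·13^0 + 8·13^1
  c_2 = 31 = 5·13^0 + 2·13^1
  c_3 = 124 = 7·13^0 + 9·13^1
  c_4 = 111 = 7·13^0 + 8·13^1
Factor λ_0 = (8, 5, 7, 7)
Factor λ_1 = (8, 2, 9, 8)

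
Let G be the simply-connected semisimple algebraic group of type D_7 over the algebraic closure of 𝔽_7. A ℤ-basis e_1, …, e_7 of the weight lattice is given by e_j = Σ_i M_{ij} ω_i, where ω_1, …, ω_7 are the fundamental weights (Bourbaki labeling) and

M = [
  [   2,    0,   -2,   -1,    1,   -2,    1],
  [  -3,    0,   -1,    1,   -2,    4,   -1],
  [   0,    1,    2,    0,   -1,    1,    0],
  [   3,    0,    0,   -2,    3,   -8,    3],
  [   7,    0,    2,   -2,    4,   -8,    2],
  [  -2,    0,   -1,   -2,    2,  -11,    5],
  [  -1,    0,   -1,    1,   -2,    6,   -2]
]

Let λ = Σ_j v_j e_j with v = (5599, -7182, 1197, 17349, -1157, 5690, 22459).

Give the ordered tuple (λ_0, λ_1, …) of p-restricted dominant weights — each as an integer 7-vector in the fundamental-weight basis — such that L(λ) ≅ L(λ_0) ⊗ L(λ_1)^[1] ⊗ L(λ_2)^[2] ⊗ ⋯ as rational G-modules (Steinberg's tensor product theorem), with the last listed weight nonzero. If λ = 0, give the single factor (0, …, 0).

ω-coordinates c = M·v, v = (5599, -7182, 1197, 17349, -1157, 5690, 22459):
  c_1 = 2*5599 + 0*-7182 + -2*1197 + -1*17349 + 1*-1157 + -2*5690 + 1*22459 = 1377
  c_2 = -3*5599 + 0*-7182 + -1*1197 + 1*17349 + -2*-1157 + 4*5690 + -1*22459 = 1970
  c_3 = 0*5599 + 1*-7182 + 2*1197 + 0*17349 + -1*-1157 + 1*5690 + 0*22459 = 2059
  c_4 = 3*5599 + 0*-7182 + 0*1197 + -2*17349 + 3*-1157 + -8*5690 + 3*22459 = 485
  c_5 = 7*5599 + 0*-7182 + 2*1197 + -2*17349 + 4*-1157 + -8*5690 + 2*22459 = 1659
  c_6 = -2*5599 + 0*-7182 + -1*1197 + -2*17349 + 2*-1157 + -11*5690 + 5*22459 = 298
  c_7 = -1*5599 + 0*-7182 + -1*1197 + 1*17349 + -2*-1157 + 6*5690 + -2*22459 = 2089
Expand coordinatewise in base 7:
  c_1 = 1377 = 5·7^0 + 0·7^1 + 0·7^2 + 4·7^3
  c_2 = 1970 = 3·7^0 + 1·7^1 + 5·7^2 + 5·7^3
  c_3 = 2059 = 1·7^0 + 0·7^1 + 0·7^2 + 6·7^3
  c_4 = 485 = 2·7^0 + 6·7^1 + 2·7^2 + 1·7^3
  c_5 = 1659 = 0·7^0 + 6·7^1 + 5·7^2 + 4·7^3
  c_6 = 298 = 4·7^0 + 0·7^1 + 6·7^2
  c_7 = 2089 = 3·7^0 + 4·7^1 + 0·7^2 + 6·7^3
Factor λ_0 = (5, 3, 1, 2, 0, 4, 3)
Factor λ_1 = (0, 1, 0, 6, 6, 0, 4)
Factor λ_2 = (0, 5, 0, 2, 5, 6, 0)
Factor λ_3 = (4, 5, 6, 1, 4, 0, 6)

((5, 3, 1, 2, 0, 4, 3), (0, 1, 0, 6, 6, 0, 4), (0, 5, 0, 2, 5, 6, 0), (4, 5, 6, 1, 4, 0, 6))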